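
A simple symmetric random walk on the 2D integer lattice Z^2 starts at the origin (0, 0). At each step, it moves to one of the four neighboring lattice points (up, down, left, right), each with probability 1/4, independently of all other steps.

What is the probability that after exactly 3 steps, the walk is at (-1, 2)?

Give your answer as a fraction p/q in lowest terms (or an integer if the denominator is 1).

Let h be the number of horizontal steps (so 3-h are vertical). To end at (-1,2) need (h-1)/2 right-steps and ((3-h)+2)/2 up-steps.
Sum over h with 1 ≤ h ≤ 1, h ≡ 1 (mod 2), 3-h ≡ 0 (mod 2):
h=1: C(3,1)·C(1,0)·C(2,2) = 3·1·1 = 3
Total favorable: 3
Total paths: 4^3 = 64
P = 3/64 = 3/64

Answer: 3/64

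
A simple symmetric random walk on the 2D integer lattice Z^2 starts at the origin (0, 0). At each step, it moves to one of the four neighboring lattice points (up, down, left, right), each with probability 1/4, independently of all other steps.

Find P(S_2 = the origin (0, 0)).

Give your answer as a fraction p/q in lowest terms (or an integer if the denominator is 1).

Answer: 1/4

Derivation:
Let h be the number of horizontal steps (so 2-h are vertical). To end at (0,0) need (h+0)/2 right-steps and ((2-h)+0)/2 up-steps.
Sum over h with 0 ≤ h ≤ 2, h ≡ 0 (mod 2), 2-h ≡ 0 (mod 2):
h=0: C(2,0)·C(0,0)·C(2,1) = 1·1·2 = 2
h=2: C(2,2)·C(2,1)·C(0,0) = 1·2·1 = 2
Total favorable: 4
Total paths: 4^2 = 16
P = 4/16 = 1/4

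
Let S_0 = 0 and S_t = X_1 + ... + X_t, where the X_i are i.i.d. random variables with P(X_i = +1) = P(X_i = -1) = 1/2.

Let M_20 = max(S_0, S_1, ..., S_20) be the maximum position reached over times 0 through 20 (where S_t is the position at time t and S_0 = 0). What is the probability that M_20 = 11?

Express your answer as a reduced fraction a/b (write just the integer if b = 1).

Let M_20 = max(S_0,...,S_20). Use the reflection principle: for j ≥ 1, #{paths with M_20 ≥ j} = #{S_20 ≥ j} + #{S_20 ≥ j+1}.
By reflection, #{M_20 ≥ 11} = #{S_20 ≥ 11} + #{S_20 ≥ 12} = 6196 + 6196 = 12392.
#{M_20 ≥ 12} = #{S_20 ≥ 12} + #{S_20 ≥ 13} = 6196 + 1351 = 7547.
#{M_20 = 11} = 12392 - 7547 = 4845.
P(M_20 = 11) = 4845/1048576 = 4845/1048576

Answer: 4845/1048576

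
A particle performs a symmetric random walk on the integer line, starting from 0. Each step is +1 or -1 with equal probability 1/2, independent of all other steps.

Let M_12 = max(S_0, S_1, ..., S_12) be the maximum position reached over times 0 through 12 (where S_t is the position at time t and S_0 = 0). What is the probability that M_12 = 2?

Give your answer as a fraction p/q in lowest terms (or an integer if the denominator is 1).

Answer: 99/512

Derivation:
Let M_12 = max(S_0,...,S_12). Use the reflection principle: for j ≥ 1, #{paths with M_12 ≥ j} = #{S_12 ≥ j} + #{S_12 ≥ j+1}.
By reflection, #{M_12 ≥ 2} = #{S_12 ≥ 2} + #{S_12 ≥ 3} = 1586 + 794 = 2380.
#{M_12 ≥ 3} = #{S_12 ≥ 3} + #{S_12 ≥ 4} = 794 + 794 = 1588.
#{M_12 = 2} = 2380 - 1588 = 792.
P(M_12 = 2) = 792/4096 = 99/512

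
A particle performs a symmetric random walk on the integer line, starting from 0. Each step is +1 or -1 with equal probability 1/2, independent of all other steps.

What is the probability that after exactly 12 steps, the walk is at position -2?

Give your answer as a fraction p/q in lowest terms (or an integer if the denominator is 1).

To reach position -2 after 12 steps: need 5 steps of +1 and 7 of -1.
Favorable paths: C(12,5) = 792
Total paths: 2^12 = 4096
P = 792/4096 = 99/512

Answer: 99/512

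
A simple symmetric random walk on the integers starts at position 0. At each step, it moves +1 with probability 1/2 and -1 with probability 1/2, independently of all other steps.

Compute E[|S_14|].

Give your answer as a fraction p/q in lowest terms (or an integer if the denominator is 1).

S_14 takes values m ≡ 0 (mod 2) with |m| ≤ 14; P(S_14=m) = C(14,(14+m)/2)/2^14.
Total paths: 2^14 = 16384
Distribution: P(S=-14)=1/16384, P(S=-12)=14/16384, P(S=-10)=91/16384, P(S=-8)=364/16384, P(S=-6)=1001/16384, P(S=-4)=2002/16384, P(S=-2)=3003/16384, P(S=0)=3432/16384, P(S=2)=3003/16384, P(S=4)=2002/16384, P(S=6)=1001/16384, P(S=8)=364/16384, P(S=10)=91/16384, P(S=12)=14/16384, P(S=14)=1/16384
E[|S_14|] = Σ_m |m|·P(S_14=m) = 48048/16384 = 3003/1024

Answer: 3003/1024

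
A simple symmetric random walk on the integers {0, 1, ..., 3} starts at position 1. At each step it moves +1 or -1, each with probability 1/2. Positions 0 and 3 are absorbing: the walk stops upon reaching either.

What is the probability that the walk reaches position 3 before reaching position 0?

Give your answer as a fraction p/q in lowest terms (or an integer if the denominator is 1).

Symmetric walk (p = 1/2): the harmonic-function argument gives P(hit 3 before 0 | start at 1) = a/N.
P = 1/3 = 1/3

Answer: 1/3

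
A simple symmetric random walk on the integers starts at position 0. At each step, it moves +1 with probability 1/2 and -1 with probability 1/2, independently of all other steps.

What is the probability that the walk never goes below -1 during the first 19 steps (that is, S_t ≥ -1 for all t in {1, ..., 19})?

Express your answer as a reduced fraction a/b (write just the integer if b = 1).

Answer: 46189/131072

Derivation:
Let f(t,s) = #length-t paths at position s with S_1..S_t all ≥ -1.
f(t,s) = f(t-1,s-1) + f(t-1,s+1) for s ≥ -1; f(t,s) = 0 for s < -1.
t=0: f(0,0)=1
t=1: f(1,-1)=1 f(1,1)=1
t=2: f(2,0)=2 f(2,2)=1
t=3: f(3,-1)=2 f(3,1)=3 f(3,3)=1
t=4: f(4,0)=5 f(4,2)=4 f(4,4)=1
t=5: f(5,-1)=5 f(5,1)=9 f(5,3)=5 f(5,5)=1
t=6: f(6,0)=14 f(6,2)=14 f(6,4)=6 f(6,6)=1
t=7: f(7,-1)=14 f(7,1)=28 f(7,3)=20 f(7,5)=7 f(7,7)=1
t=8: f(8,0)=42 f(8,2)=48 f(8,4)=27 f(8,6)=8 f(8,8)=1
t=9: f(9,-1)=42 f(9,1)=90 f(9,3)=75 f(9,5)=35 f(9,7)=9 f(9,9)=1
t=10: f(10,0)=132 f(10,2)=165 f(10,4)=110 f(10,6)=44 f(10,8)=10 f(10,10)=1
t=11: f(11,-1)=132 f(11,1)=297 f(11,3)=275 f(11,5)=154 f(11,7)=54 f(11,9)=11 f(11,11)=1
t=12: f(12,0)=429 f(12,2)=572 f(12,4)=429 f(12,6)=208 f(12,8)=65 f(12,10)=12 f(12,12)=1
t=13: f(13,-1)=429 f(13,1)=1001 f(13,3)=1001 f(13,5)=637 f(13,7)=273 f(13,9)=77 f(13,11)=13 f(13,13)=1
t=14: f(14,0)=1430 f(14,2)=2002 f(14,4)=1638 f(14,6)=910 f(14,8)=350 f(14,10)=90 f(14,12)=14 f(14,14)=1
t=15: f(15,-1)=1430 f(15,1)=3432 f(15,3)=3640 f(15,5)=2548 f(15,7)=1260 f(15,9)=440 f(15,11)=104 f(15,13)=15 f(15,15)=1
t=16: f(16,0)=4862 f(16,2)=7072 f(16,4)=6188 f(16,6)=3808 f(16,8)=1700 f(16,10)=544 f(16,12)=119 f(16,14)=16 f(16,16)=1
t=17: f(17,-1)=4862 f(17,1)=11934 f(17,3)=13260 f(17,5)=9996 f(17,7)=5508 f(17,9)=2244 f(17,11)=663 f(17,13)=135 f(17,15)=17 f(17,17)=1
t=18: f(18,0)=16796 f(18,2)=25194 f(18,4)=23256 f(18,6)=15504 f(18,8)=7752 f(18,10)=2907 f(18,12)=798 f(18,14)=152 f(18,16)=18 f(18,18)=1
t=19: f(19,-1)=16796 f(19,1)=41990 f(19,3)=48450 f(19,5)=38760 f(19,7)=23256 f(19,9)=10659 f(19,11)=3705 f(19,13)=950 f(19,15)=170 f(19,17)=19 f(19,19)=1
Σ_s f(19,s) = 184756
P = 184756/524288 = 46189/131072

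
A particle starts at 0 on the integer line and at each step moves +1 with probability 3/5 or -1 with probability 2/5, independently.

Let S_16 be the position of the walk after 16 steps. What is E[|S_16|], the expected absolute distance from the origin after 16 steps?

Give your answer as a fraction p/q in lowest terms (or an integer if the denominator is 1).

Answer: 626039199952/152587890625

Derivation:
S_16 takes values m ≡ 0 (mod 2) with |m| ≤ 16; P(S_16=m) = C(16,(16+m)/2) · (3/5)^((16+m)/2) · (2/5)^((16-m)/2).
Distribution: P(S=-16)=65536/152587890625, P(S=-14)=1572864/152587890625, P(S=-12)=3538944/30517578125, P(S=-10)=24772608/30517578125, P(S=-8)=120766464/30517578125, P(S=-6)=2173796352/152587890625, P(S=-4)=5977939968/152587890625, P(S=-2)=2561974272/30517578125, P(S=0)=4323331584/30517578125, P(S=2)=5764442112/30517578125, P(S=4)=30263321088/152587890625, P(S=6)=24760899072/152587890625, P(S=8)=3095112384/30517578125, P(S=10)=1428513408/30517578125, P(S=12)=459165024/30517578125, P(S=14)=459165024/152587890625, P(S=16)=43046721/152587890625
E[|S_16|] = Σ_m |m|·P(S_16=m) = 626039199952/152587890625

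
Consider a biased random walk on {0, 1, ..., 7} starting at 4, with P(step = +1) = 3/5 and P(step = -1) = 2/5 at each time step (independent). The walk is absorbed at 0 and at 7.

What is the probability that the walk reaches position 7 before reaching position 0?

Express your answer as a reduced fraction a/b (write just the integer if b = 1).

Answer: 1755/2059

Derivation:
Biased walk: p = 3/5, q = 2/5, r = q/p = 2/3
Gambler's ruin: P(hit 7 before 0 | start at 4) = (1 - r^a)/(1 - r^N)
r^4 = 16/81; r^7 = 128/2187
P = (1 - 16/81) / (1 - 128/2187) = 65/81 / 2059/2187 = 1755/2059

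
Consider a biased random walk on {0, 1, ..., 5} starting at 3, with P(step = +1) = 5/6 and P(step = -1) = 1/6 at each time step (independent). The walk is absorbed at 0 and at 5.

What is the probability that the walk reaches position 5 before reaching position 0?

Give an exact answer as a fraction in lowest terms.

Answer: 775/781

Derivation:
Biased walk: p = 5/6, q = 1/6, r = q/p = 1/5
Gambler's ruin: P(hit 5 before 0 | start at 3) = (1 - r^a)/(1 - r^N)
r^3 = 1/125; r^5 = 1/3125
P = (1 - 1/125) / (1 - 1/3125) = 124/125 / 3124/3125 = 775/781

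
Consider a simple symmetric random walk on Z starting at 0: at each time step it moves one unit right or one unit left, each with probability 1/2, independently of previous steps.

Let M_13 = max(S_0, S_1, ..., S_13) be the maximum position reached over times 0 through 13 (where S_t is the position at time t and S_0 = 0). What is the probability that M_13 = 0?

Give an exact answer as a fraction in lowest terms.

Let M_13 = max(S_0,...,S_13). Use the reflection principle: for j ≥ 1, #{paths with M_13 ≥ j} = #{S_13 ≥ j} + #{S_13 ≥ j+1}.
P(M_13 ≥ 0) = 1 since S_0 = 0, so #{M_13 ≥ 0} = 8192.
#{M_13 ≥ 1} = #{S_13 ≥ 1} + #{S_13 ≥ 2} = 4096 + 2380 = 6476.
#{M_13 = 0} = 8192 - 6476 = 1716.
P(M_13 = 0) = 1716/8192 = 429/2048

Answer: 429/2048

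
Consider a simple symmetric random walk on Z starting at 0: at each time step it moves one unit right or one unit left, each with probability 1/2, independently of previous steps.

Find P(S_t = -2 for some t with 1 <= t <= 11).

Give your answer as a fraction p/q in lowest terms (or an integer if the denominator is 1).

Answer: 281/512

Derivation:
Count via complement. Let g(t,s) = #length-t paths at position s with S_1..S_t all ≠ -2.
g(t,s) = g(t-1,s-1) + g(t-1,s+1) for s ≠ -2; g(t,-2) = 0.
t=0: g(0,0)=1
t=1: g(1,-1)=1 g(1,1)=1
t=2: g(2,0)=2 g(2,2)=1
t=3: g(3,-1)=2 g(3,1)=3 g(3,3)=1
t=4: g(4,0)=5 g(4,2)=4 g(4,4)=1
t=5: g(5,-1)=5 g(5,1)=9 g(5,3)=5 g(5,5)=1
t=6: g(6,0)=14 g(6,2)=14 g(6,4)=6 g(6,6)=1
t=7: g(7,-1)=14 g(7,1)=28 g(7,3)=20 g(7,5)=7 g(7,7)=1
t=8: g(8,0)=42 g(8,2)=48 g(8,4)=27 g(8,6)=8 g(8,8)=1
t=9: g(9,-1)=42 g(9,1)=90 g(9,3)=75 g(9,5)=35 g(9,7)=9 g(9,9)=1
t=10: g(10,0)=132 g(10,2)=165 g(10,4)=110 g(10,6)=44 g(10,8)=10 g(10,10)=1
t=11: g(11,-1)=132 g(11,1)=297 g(11,3)=275 g(11,5)=154 g(11,7)=54 g(11,9)=11 g(11,11)=1
Paths never hitting -2: Σ_s g(11,s) = 924
Paths hitting -2: 2^11 - 924 = 1124
P = 1124/2048 = 281/512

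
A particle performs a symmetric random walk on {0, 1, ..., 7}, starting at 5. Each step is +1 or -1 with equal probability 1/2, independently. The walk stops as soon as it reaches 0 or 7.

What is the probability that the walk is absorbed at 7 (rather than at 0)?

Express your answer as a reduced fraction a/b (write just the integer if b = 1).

Symmetric walk (p = 1/2): the harmonic-function argument gives P(hit 7 before 0 | start at 5) = a/N.
P = 5/7 = 5/7

Answer: 5/7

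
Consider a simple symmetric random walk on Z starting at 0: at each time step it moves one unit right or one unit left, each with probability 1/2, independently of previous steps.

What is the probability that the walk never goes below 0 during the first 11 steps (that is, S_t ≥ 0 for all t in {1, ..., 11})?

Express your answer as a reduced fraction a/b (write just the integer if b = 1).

Answer: 231/1024

Derivation:
Let f(t,s) = #length-t paths at position s with S_1..S_t all ≥ 0.
f(t,s) = f(t-1,s-1) + f(t-1,s+1) for s ≥ 0; f(t,s) = 0 for s < 0.
t=0: f(0,0)=1
t=1: f(1,1)=1
t=2: f(2,0)=1 f(2,2)=1
t=3: f(3,1)=2 f(3,3)=1
t=4: f(4,0)=2 f(4,2)=3 f(4,4)=1
t=5: f(5,1)=5 f(5,3)=4 f(5,5)=1
t=6: f(6,0)=5 f(6,2)=9 f(6,4)=5 f(6,6)=1
t=7: f(7,1)=14 f(7,3)=14 f(7,5)=6 f(7,7)=1
t=8: f(8,0)=14 f(8,2)=28 f(8,4)=20 f(8,6)=7 f(8,8)=1
t=9: f(9,1)=42 f(9,3)=48 f(9,5)=27 f(9,7)=8 f(9,9)=1
t=10: f(10,0)=42 f(10,2)=90 f(10,4)=75 f(10,6)=35 f(10,8)=9 f(10,10)=1
t=11: f(11,1)=132 f(11,3)=165 f(11,5)=110 f(11,7)=44 f(11,9)=10 f(11,11)=1
Σ_s f(11,s) = 462
P = 462/2048 = 231/1024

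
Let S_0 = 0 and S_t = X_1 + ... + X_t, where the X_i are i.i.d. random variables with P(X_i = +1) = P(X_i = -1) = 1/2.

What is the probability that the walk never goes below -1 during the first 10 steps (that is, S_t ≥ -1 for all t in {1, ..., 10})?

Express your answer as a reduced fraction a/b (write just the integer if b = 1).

Let f(t,s) = #length-t paths at position s with S_1..S_t all ≥ -1.
f(t,s) = f(t-1,s-1) + f(t-1,s+1) for s ≥ -1; f(t,s) = 0 for s < -1.
t=0: f(0,0)=1
t=1: f(1,-1)=1 f(1,1)=1
t=2: f(2,0)=2 f(2,2)=1
t=3: f(3,-1)=2 f(3,1)=3 f(3,3)=1
t=4: f(4,0)=5 f(4,2)=4 f(4,4)=1
t=5: f(5,-1)=5 f(5,1)=9 f(5,3)=5 f(5,5)=1
t=6: f(6,0)=14 f(6,2)=14 f(6,4)=6 f(6,6)=1
t=7: f(7,-1)=14 f(7,1)=28 f(7,3)=20 f(7,5)=7 f(7,7)=1
t=8: f(8,0)=42 f(8,2)=48 f(8,4)=27 f(8,6)=8 f(8,8)=1
t=9: f(9,-1)=42 f(9,1)=90 f(9,3)=75 f(9,5)=35 f(9,7)=9 f(9,9)=1
t=10: f(10,0)=132 f(10,2)=165 f(10,4)=110 f(10,6)=44 f(10,8)=10 f(10,10)=1
Σ_s f(10,s) = 462
P = 462/1024 = 231/512

Answer: 231/512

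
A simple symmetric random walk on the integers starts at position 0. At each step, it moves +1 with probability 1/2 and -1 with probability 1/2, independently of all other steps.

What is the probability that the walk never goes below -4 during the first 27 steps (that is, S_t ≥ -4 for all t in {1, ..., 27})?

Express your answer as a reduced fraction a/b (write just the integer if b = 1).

Let f(t,s) = #length-t paths at position s with S_1..S_t all ≥ -4.
f(t,s) = f(t-1,s-1) + f(t-1,s+1) for s ≥ -4; f(t,s) = 0 for s < -4.
t=0: f(0,0)=1
t=1: f(1,-1)=1 f(1,1)=1
t=2: f(2,-2)=1 f(2,0)=2 f(2,2)=1
t=3: f(3,-3)=1 f(3,-1)=3 f(3,1)=3 f(3,3)=1
t=4: f(4,-4)=1 f(4,-2)=4 f(4,0)=6 f(4,2)=4 f(4,4)=1
t=5: f(5,-3)=5 f(5,-1)=10 f(5,1)=10 f(5,3)=5 f(5,5)=1
t=6: f(6,-4)=5 f(6,-2)=15 f(6,0)=20 f(6,2)=15 f(6,4)=6 f(6,6)=1
t=7: f(7,-3)=20 f(7,-1)=35 f(7,1)=35 f(7,3)=21 f(7,5)=7 f(7,7)=1
t=8: f(8,-4)=20 f(8,-2)=55 f(8,0)=70 f(8,2)=56 f(8,4)=28 f(8,6)=8 f(8,8)=1
t=9: f(9,-3)=75 f(9,-1)=125 f(9,1)=126 f(9,3)=84 f(9,5)=36 f(9,7)=9 f(9,9)=1
t=10: f(10,-4)=75 f(10,-2)=200 f(10,0)=251 f(10,2)=210 f(10,4)=120 f(10,6)=45 f(10,8)=10 f(10,10)=1
t=11: f(11,-3)=275 f(11,-1)=451 f(11,1)=461 f(11,3)=330 f(11,5)=165 f(11,7)=55 f(11,9)=11 f(11,11)=1
t=12: f(12,-4)=275 f(12,-2)=726 f(12,0)=912 f(12,2)=791 f(12,4)=495 f(12,6)=220 f(12,8)=66 f(12,10)=12 f(12,12)=1
t=13: f(13,-3)=1001 f(13,-1)=1638 f(13,1)=1703 f(13,3)=1286 f(13,5)=715 f(13,7)=286 f(13,9)=78 f(13,11)=13 f(13,13)=1
t=14: f(14,-4)=1001 f(14,-2)=2639 f(14,0)=3341 f(14,2)=2989 f(14,4)=2001 f(14,6)=1001 f(14,8)=364 f(14,10)=91 f(14,12)=14 f(14,14)=1
t=15: f(15,-3)=3640 f(15,-1)=5980 f(15,1)=6330 f(15,3)=4990 f(15,5)=3002 f(15,7)=1365 f(15,9)=455 f(15,11)=105 f(15,13)=15 f(15,15)=1
t=16: f(16,-4)=3640 f(16,-2)=9620 f(16,0)=12310 f(16,2)=11320 f(16,4)=7992 f(16,6)=4367 f(16,8)=1820 f(16,10)=560 f(16,12)=120 f(16,14)=16 f(16,16)=1
t=17: f(17,-3)=13260 f(17,-1)=21930 f(17,1)=23630 f(17,3)=19312 f(17,5)=12359 f(17,7)=6187 f(17,9)=2380 f(17,11)=680 f(17,13)=136 f(17,15)=17 f(17,17)=1
t=18: f(18,-4)=13260 f(18,-2)=35190 f(18,0)=45560 f(18,2)=42942 f(18,4)=31671 f(18,6)=18546 f(18,8)=8567 f(18,10)=3060 f(18,12)=816 f(18,14)=153 f(18,16)=18 f(18,18)=1
t=19: f(19,-3)=48450 f(19,-1)=80750 f(19,1)=88502 f(19,3)=74613 f(19,5)=50217 f(19,7)=27113 f(19,9)=11627 f(19,11)=3876 f(19,13)=969 f(19,15)=171 f(19,17)=19 f(19,19)=1
t=20: f(20,-4)=48450 f(20,-2)=129200 f(20,0)=169252 f(20,2)=163115 f(20,4)=124830 f(20,6)=77330 f(20,8)=38740 f(20,10)=15503 f(20,12)=4845 f(20,14)=1140 f(20,16)=190 f(20,18)=20 f(20,20)=1
t=21: f(21,-3)=177650 f(21,-1)=298452 f(21,1)=332367 f(21,3)=287945 f(21,5)=202160 f(21,7)=116070 f(21,9)=54243 f(21,11)=20348 f(21,13)=5985 f(21,15)=1330 f(21,17)=210 f(21,19)=21 f(21,21)=1
t=22: f(22,-4)=177650 f(22,-2)=476102 f(22,0)=630819 f(22,2)=620312 f(22,4)=490105 f(22,6)=318230 f(22,8)=170313 f(22,10)=74591 f(22,12)=26333 f(22,14)=7315 f(22,16)=1540 f(22,18)=231 f(22,20)=22 f(22,22)=1
t=23: f(23,-3)=653752 f(23,-1)=1106921 f(23,1)=1251131 f(23,3)=1110417 f(23,5)=808335 f(23,7)=488543 f(23,9)=244904 f(23,11)=100924 f(23,13)=33648 f(23,15)=8855 f(23,17)=1771 f(23,19)=253 f(23,21)=23 f(23,23)=1
t=24: f(24,-4)=653752 f(24,-2)=1760673 f(24,0)=2358052 f(24,2)=2361548 f(24,4)=1918752 f(24,6)=1296878 f(24,8)=733447 f(24,10)=345828 f(24,12)=134572 f(24,14)=42503 f(24,16)=10626 f(24,18)=2024 f(24,20)=276 f(24,22)=24 f(24,24)=1
t=25: f(25,-3)=2414425 f(25,-1)=4118725 f(25,1)=4719600 f(25,3)=4280300 f(25,5)=3215630 f(25,7)=2030325 f(25,9)=1079275 f(25,11)=480400 f(25,13)=177075 f(25,15)=53129 f(25,17)=12650 f(25,19)=2300 f(25,21)=300 f(25,23)=25 f(25,25)=1
t=26: f(26,-4)=2414425 f(26,-2)=6533150 f(26,0)=8838325 f(26,2)=8999900 f(26,4)=7495930 f(26,6)=5245955 f(26,8)=3109600 f(26,10)=1559675 f(26,12)=657475 f(26,14)=230204 f(26,16)=65779 f(26,18)=14950 f(26,20)=2600 f(26,22)=325 f(26,24)=26 f(26,26)=1
t=27: f(27,-3)=8947575 f(27,-1)=15371475 f(27,1)=17838225 f(27,3)=16495830 f(27,5)=12741885 f(27,7)=8355555 f(27,9)=4669275 f(27,11)=2217150 f(27,13)=887679 f(27,15)=295983 f(27,17)=80729 f(27,19)=17550 f(27,21)=2925 f(27,23)=351 f(27,25)=27 f(27,27)=1
Σ_s f(27,s) = 87922215
P = 87922215/134217728 = 87922215/134217728

Answer: 87922215/134217728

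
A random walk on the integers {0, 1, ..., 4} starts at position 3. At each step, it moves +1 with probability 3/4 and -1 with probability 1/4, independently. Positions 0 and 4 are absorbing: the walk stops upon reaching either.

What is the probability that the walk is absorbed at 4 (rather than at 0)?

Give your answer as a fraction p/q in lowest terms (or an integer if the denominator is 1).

Biased walk: p = 3/4, q = 1/4, r = q/p = 1/3
Gambler's ruin: P(hit 4 before 0 | start at 3) = (1 - r^a)/(1 - r^N)
r^3 = 1/27; r^4 = 1/81
P = (1 - 1/27) / (1 - 1/81) = 26/27 / 80/81 = 39/40

Answer: 39/40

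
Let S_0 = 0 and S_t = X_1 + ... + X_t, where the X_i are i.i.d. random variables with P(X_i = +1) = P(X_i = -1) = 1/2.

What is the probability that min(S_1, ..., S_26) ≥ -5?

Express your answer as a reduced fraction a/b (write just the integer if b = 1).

Let f(t,s) = #length-t paths at position s with S_1..S_t all ≥ -5.
f(t,s) = f(t-1,s-1) + f(t-1,s+1) for s ≥ -5; f(t,s) = 0 for s < -5.
t=0: f(0,0)=1
t=1: f(1,-1)=1 f(1,1)=1
t=2: f(2,-2)=1 f(2,0)=2 f(2,2)=1
t=3: f(3,-3)=1 f(3,-1)=3 f(3,1)=3 f(3,3)=1
t=4: f(4,-4)=1 f(4,-2)=4 f(4,0)=6 f(4,2)=4 f(4,4)=1
t=5: f(5,-5)=1 f(5,-3)=5 f(5,-1)=10 f(5,1)=10 f(5,3)=5 f(5,5)=1
t=6: f(6,-4)=6 f(6,-2)=15 f(6,0)=20 f(6,2)=15 f(6,4)=6 f(6,6)=1
t=7: f(7,-5)=6 f(7,-3)=21 f(7,-1)=35 f(7,1)=35 f(7,3)=21 f(7,5)=7 f(7,7)=1
t=8: f(8,-4)=27 f(8,-2)=56 f(8,0)=70 f(8,2)=56 f(8,4)=28 f(8,6)=8 f(8,8)=1
t=9: f(9,-5)=27 f(9,-3)=83 f(9,-1)=126 f(9,1)=126 f(9,3)=84 f(9,5)=36 f(9,7)=9 f(9,9)=1
t=10: f(10,-4)=110 f(10,-2)=209 f(10,0)=252 f(10,2)=210 f(10,4)=120 f(10,6)=45 f(10,8)=10 f(10,10)=1
t=11: f(11,-5)=110 f(11,-3)=319 f(11,-1)=461 f(11,1)=462 f(11,3)=330 f(11,5)=165 f(11,7)=55 f(11,9)=11 f(11,11)=1
t=12: f(12,-4)=429 f(12,-2)=780 f(12,0)=923 f(12,2)=792 f(12,4)=495 f(12,6)=220 f(12,8)=66 f(12,10)=12 f(12,12)=1
t=13: f(13,-5)=429 f(13,-3)=1209 f(13,-1)=1703 f(13,1)=1715 f(13,3)=1287 f(13,5)=715 f(13,7)=286 f(13,9)=78 f(13,11)=13 f(13,13)=1
t=14: f(14,-4)=1638 f(14,-2)=2912 f(14,0)=3418 f(14,2)=3002 f(14,4)=2002 f(14,6)=1001 f(14,8)=364 f(14,10)=91 f(14,12)=14 f(14,14)=1
t=15: f(15,-5)=1638 f(15,-3)=4550 f(15,-1)=6330 f(15,1)=6420 f(15,3)=5004 f(15,5)=3003 f(15,7)=1365 f(15,9)=455 f(15,11)=105 f(15,13)=15 f(15,15)=1
t=16: f(16,-4)=6188 f(16,-2)=10880 f(16,0)=12750 f(16,2)=11424 f(16,4)=8007 f(16,6)=4368 f(16,8)=1820 f(16,10)=560 f(16,12)=120 f(16,14)=16 f(16,16)=1
t=17: f(17,-5)=6188 f(17,-3)=17068 f(17,-1)=23630 f(17,1)=24174 f(17,3)=19431 f(17,5)=12375 f(17,7)=6188 f(17,9)=2380 f(17,11)=680 f(17,13)=136 f(17,15)=17 f(17,17)=1
t=18: f(18,-4)=23256 f(18,-2)=40698 f(18,0)=47804 f(18,2)=43605 f(18,4)=31806 f(18,6)=18563 f(18,8)=8568 f(18,10)=3060 f(18,12)=816 f(18,14)=153 f(18,16)=18 f(18,18)=1
t=19: f(19,-5)=23256 f(19,-3)=63954 f(19,-1)=88502 f(19,1)=91409 f(19,3)=75411 f(19,5)=50369 f(19,7)=27131 f(19,9)=11628 f(19,11)=3876 f(19,13)=969 f(19,15)=171 f(19,17)=19 f(19,19)=1
t=20: f(20,-4)=87210 f(20,-2)=152456 f(20,0)=179911 f(20,2)=166820 f(20,4)=125780 f(20,6)=77500 f(20,8)=38759 f(20,10)=15504 f(20,12)=4845 f(20,14)=1140 f(20,16)=190 f(20,18)=20 f(20,20)=1
t=21: f(21,-5)=87210 f(21,-3)=239666 f(21,-1)=332367 f(21,1)=346731 f(21,3)=292600 f(21,5)=203280 f(21,7)=116259 f(21,9)=54263 f(21,11)=20349 f(21,13)=5985 f(21,15)=1330 f(21,17)=210 f(21,19)=21 f(21,21)=1
t=22: f(22,-4)=326876 f(22,-2)=572033 f(22,0)=679098 f(22,2)=639331 f(22,4)=495880 f(22,6)=319539 f(22,8)=170522 f(22,10)=74612 f(22,12)=26334 f(22,14)=7315 f(22,16)=1540 f(22,18)=231 f(22,20)=22 f(22,22)=1
t=23: f(23,-5)=326876 f(23,-3)=898909 f(23,-1)=1251131 f(23,1)=1318429 f(23,3)=1135211 f(23,5)=815419 f(23,7)=490061 f(23,9)=245134 f(23,11)=100946 f(23,13)=33649 f(23,15)=8855 f(23,17)=1771 f(23,19)=253 f(23,21)=23 f(23,23)=1
t=24: f(24,-4)=1225785 f(24,-2)=2150040 f(24,0)=2569560 f(24,2)=2453640 f(24,4)=1950630 f(24,6)=1305480 f(24,8)=735195 f(24,10)=346080 f(24,12)=134595 f(24,14)=42504 f(24,16)=10626 f(24,18)=2024 f(24,20)=276 f(24,22)=24 f(24,24)=1
t=25: f(25,-5)=1225785 f(25,-3)=3375825 f(25,-1)=4719600 f(25,1)=5023200 f(25,3)=4404270 f(25,5)=3256110 f(25,7)=2040675 f(25,9)=1081275 f(25,11)=480675 f(25,13)=177099 f(25,15)=53130 f(25,17)=12650 f(25,19)=2300 f(25,21)=300 f(25,23)=25 f(25,25)=1
t=26: f(26,-4)=4601610 f(26,-2)=8095425 f(26,0)=9742800 f(26,2)=9427470 f(26,4)=7660380 f(26,6)=5296785 f(26,8)=3121950 f(26,10)=1561950 f(26,12)=657774 f(26,14)=230229 f(26,16)=65780 f(26,18)=14950 f(26,20)=2600 f(26,22)=325 f(26,24)=26 f(26,26)=1
Σ_s f(26,s) = 50480055
P = 50480055/67108864 = 50480055/67108864

Answer: 50480055/67108864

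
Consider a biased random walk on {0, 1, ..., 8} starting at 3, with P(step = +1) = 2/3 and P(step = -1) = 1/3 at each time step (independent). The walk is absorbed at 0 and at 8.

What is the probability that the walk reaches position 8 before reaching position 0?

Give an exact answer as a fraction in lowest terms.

Biased walk: p = 2/3, q = 1/3, r = q/p = 1/2
Gambler's ruin: P(hit 8 before 0 | start at 3) = (1 - r^a)/(1 - r^N)
r^3 = 1/8; r^8 = 1/256
P = (1 - 1/8) / (1 - 1/256) = 7/8 / 255/256 = 224/255

Answer: 224/255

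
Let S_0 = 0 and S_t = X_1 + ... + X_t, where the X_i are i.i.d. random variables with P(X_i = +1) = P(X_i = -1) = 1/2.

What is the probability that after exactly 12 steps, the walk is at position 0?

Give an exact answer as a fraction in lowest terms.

Answer: 231/1024

Derivation:
To return to 0 after 12 steps: need exactly 6 steps of +1 and 6 of -1.
Favorable paths: C(12,6) = 924
Total paths: 2^12 = 4096
P = 924/4096 = 231/1024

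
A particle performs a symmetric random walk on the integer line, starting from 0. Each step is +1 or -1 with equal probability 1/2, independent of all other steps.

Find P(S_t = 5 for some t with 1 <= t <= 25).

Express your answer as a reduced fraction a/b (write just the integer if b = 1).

Count via complement. Let g(t,s) = #length-t paths at position s with S_1..S_t all ≠ 5.
g(t,s) = g(t-1,s-1) + g(t-1,s+1) for s ≠ 5; g(t,5) = 0.
t=0: g(0,0)=1
t=1: g(1,-1)=1 g(1,1)=1
t=2: g(2,-2)=1 g(2,0)=2 g(2,2)=1
t=3: g(3,-3)=1 g(3,-1)=3 g(3,1)=3 g(3,3)=1
t=4: g(4,-4)=1 g(4,-2)=4 g(4,0)=6 g(4,2)=4 g(4,4)=1
t=5: g(5,-5)=1 g(5,-3)=5 g(5,-1)=10 g(5,1)=10 g(5,3)=5
t=6: g(6,-6)=1 g(6,-4)=6 g(6,-2)=15 g(6,0)=20 g(6,2)=15 g(6,4)=5
t=7: g(7,-7)=1 g(7,-5)=7 g(7,-3)=21 g(7,-1)=35 g(7,1)=35 g(7,3)=20
t=8: g(8,-8)=1 g(8,-6)=8 g(8,-4)=28 g(8,-2)=56 g(8,0)=70 g(8,2)=55 g(8,4)=20
t=9: g(9,-9)=1 g(9,-7)=9 g(9,-5)=36 g(9,-3)=84 g(9,-1)=126 g(9,1)=125 g(9,3)=75
t=10: g(10,-10)=1 g(10,-8)=10 g(10,-6)=45 g(10,-4)=120 g(10,-2)=210 g(10,0)=251 g(10,2)=200 g(10,4)=75
t=11: g(11,-11)=1 g(11,-9)=11 g(11,-7)=55 g(11,-5)=165 g(11,-3)=330 g(11,-1)=461 g(11,1)=451 g(11,3)=275
t=12: g(12,-12)=1 g(12,-10)=12 g(12,-8)=66 g(12,-6)=220 g(12,-4)=495 g(12,-2)=791 g(12,0)=912 g(12,2)=726 g(12,4)=275
t=13: g(13,-13)=1 g(13,-11)=13 g(13,-9)=78 g(13,-7)=286 g(13,-5)=715 g(13,-3)=1286 g(13,-1)=1703 g(13,1)=1638 g(13,3)=1001
t=14: g(14,-14)=1 g(14,-12)=14 g(14,-10)=91 g(14,-8)=364 g(14,-6)=1001 g(14,-4)=2001 g(14,-2)=2989 g(14,0)=3341 g(14,2)=2639 g(14,4)=1001
t=15: g(15,-15)=1 g(15,-13)=15 g(15,-11)=105 g(15,-9)=455 g(15,-7)=1365 g(15,-5)=3002 g(15,-3)=4990 g(15,-1)=6330 g(15,1)=5980 g(15,3)=3640
t=16: g(16,-16)=1 g(16,-14)=16 g(16,-12)=120 g(16,-10)=560 g(16,-8)=1820 g(16,-6)=4367 g(16,-4)=7992 g(16,-2)=11320 g(16,0)=12310 g(16,2)=9620 g(16,4)=3640
t=17: g(17,-17)=1 g(17,-15)=17 g(17,-13)=136 g(17,-11)=680 g(17,-9)=2380 g(17,-7)=6187 g(17,-5)=12359 g(17,-3)=19312 g(17,-1)=23630 g(17,1)=21930 g(17,3)=13260
t=18: g(18,-18)=1 g(18,-16)=18 g(18,-14)=153 g(18,-12)=816 g(18,-10)=3060 g(18,-8)=8567 g(18,-6)=18546 g(18,-4)=31671 g(18,-2)=42942 g(18,0)=45560 g(18,2)=35190 g(18,4)=13260
t=19: g(19,-19)=1 g(19,-17)=19 g(19,-15)=171 g(19,-13)=969 g(19,-11)=3876 g(19,-9)=11627 g(19,-7)=27113 g(19,-5)=50217 g(19,-3)=74613 g(19,-1)=88502 g(19,1)=80750 g(19,3)=48450
t=20: g(20,-20)=1 g(20,-18)=20 g(20,-16)=190 g(20,-14)=1140 g(20,-12)=4845 g(20,-10)=15503 g(20,-8)=38740 g(20,-6)=77330 g(20,-4)=124830 g(20,-2)=163115 g(20,0)=169252 g(20,2)=129200 g(20,4)=48450
t=21: g(21,-21)=1 g(21,-19)=21 g(21,-17)=210 g(21,-15)=1330 g(21,-13)=5985 g(21,-11)=20348 g(21,-9)=54243 g(21,-7)=116070 g(21,-5)=202160 g(21,-3)=287945 g(21,-1)=332367 g(21,1)=298452 g(21,3)=177650
t=22: g(22,-22)=1 g(22,-20)=22 g(22,-18)=231 g(22,-16)=1540 g(22,-14)=7315 g(22,-12)=26333 g(22,-10)=74591 g(22,-8)=170313 g(22,-6)=318230 g(22,-4)=490105 g(22,-2)=620312 g(22,0)=630819 g(22,2)=476102 g(22,4)=177650
t=23: g(23,-23)=1 g(23,-21)=23 g(23,-19)=253 g(23,-17)=1771 g(23,-15)=8855 g(23,-13)=33648 g(23,-11)=100924 g(23,-9)=244904 g(23,-7)=488543 g(23,-5)=808335 g(23,-3)=1110417 g(23,-1)=1251131 g(23,1)=1106921 g(23,3)=653752
t=24: g(24,-24)=1 g(24,-22)=24 g(24,-20)=276 g(24,-18)=2024 g(24,-16)=10626 g(24,-14)=42503 g(24,-12)=134572 g(24,-10)=345828 g(24,-8)=733447 g(24,-6)=1296878 g(24,-4)=1918752 g(24,-2)=2361548 g(24,0)=2358052 g(24,2)=1760673 g(24,4)=653752
t=25: g(25,-25)=1 g(25,-23)=25 g(25,-21)=300 g(25,-19)=2300 g(25,-17)=12650 g(25,-15)=53129 g(25,-13)=177075 g(25,-11)=480400 g(25,-9)=1079275 g(25,-7)=2030325 g(25,-5)=3215630 g(25,-3)=4280300 g(25,-1)=4719600 g(25,1)=4118725 g(25,3)=2414425
Paths never hitting 5: Σ_s g(25,s) = 22584160
Paths hitting 5: 2^25 - 22584160 = 10970272
P = 10970272/33554432 = 342821/1048576

Answer: 342821/1048576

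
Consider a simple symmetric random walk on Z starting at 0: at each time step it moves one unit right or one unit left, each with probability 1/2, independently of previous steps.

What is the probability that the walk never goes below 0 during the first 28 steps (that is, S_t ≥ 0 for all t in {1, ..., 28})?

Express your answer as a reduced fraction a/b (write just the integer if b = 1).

Let f(t,s) = #length-t paths at position s with S_1..S_t all ≥ 0.
f(t,s) = f(t-1,s-1) + f(t-1,s+1) for s ≥ 0; f(t,s) = 0 for s < 0.
t=0: f(0,0)=1
t=1: f(1,1)=1
t=2: f(2,0)=1 f(2,2)=1
t=3: f(3,1)=2 f(3,3)=1
t=4: f(4,0)=2 f(4,2)=3 f(4,4)=1
t=5: f(5,1)=5 f(5,3)=4 f(5,5)=1
t=6: f(6,0)=5 f(6,2)=9 f(6,4)=5 f(6,6)=1
t=7: f(7,1)=14 f(7,3)=14 f(7,5)=6 f(7,7)=1
t=8: f(8,0)=14 f(8,2)=28 f(8,4)=20 f(8,6)=7 f(8,8)=1
t=9: f(9,1)=42 f(9,3)=48 f(9,5)=27 f(9,7)=8 f(9,9)=1
t=10: f(10,0)=42 f(10,2)=90 f(10,4)=75 f(10,6)=35 f(10,8)=9 f(10,10)=1
t=11: f(11,1)=132 f(11,3)=165 f(11,5)=110 f(11,7)=44 f(11,9)=10 f(11,11)=1
t=12: f(12,0)=132 f(12,2)=297 f(12,4)=275 f(12,6)=154 f(12,8)=54 f(12,10)=11 f(12,12)=1
t=13: f(13,1)=429 f(13,3)=572 f(13,5)=429 f(13,7)=208 f(13,9)=65 f(13,11)=12 f(13,13)=1
t=14: f(14,0)=429 f(14,2)=1001 f(14,4)=1001 f(14,6)=637 f(14,8)=273 f(14,10)=77 f(14,12)=13 f(14,14)=1
t=15: f(15,1)=1430 f(15,3)=2002 f(15,5)=1638 f(15,7)=910 f(15,9)=350 f(15,11)=90 f(15,13)=14 f(15,15)=1
t=16: f(16,0)=1430 f(16,2)=3432 f(16,4)=3640 f(16,6)=2548 f(16,8)=1260 f(16,10)=440 f(16,12)=104 f(16,14)=15 f(16,16)=1
t=17: f(17,1)=4862 f(17,3)=7072 f(17,5)=6188 f(17,7)=3808 f(17,9)=1700 f(17,11)=544 f(17,13)=119 f(17,15)=16 f(17,17)=1
t=18: f(18,0)=4862 f(18,2)=11934 f(18,4)=13260 f(18,6)=9996 f(18,8)=5508 f(18,10)=2244 f(18,12)=663 f(18,14)=135 f(18,16)=17 f(18,18)=1
t=19: f(19,1)=16796 f(19,3)=25194 f(19,5)=23256 f(19,7)=15504 f(19,9)=7752 f(19,11)=2907 f(19,13)=798 f(19,15)=152 f(19,17)=18 f(19,19)=1
t=20: f(20,0)=16796 f(20,2)=41990 f(20,4)=48450 f(20,6)=38760 f(20,8)=23256 f(20,10)=10659 f(20,12)=3705 f(20,14)=950 f(20,16)=170 f(20,18)=19 f(20,20)=1
t=21: f(21,1)=58786 f(21,3)=90440 f(21,5)=87210 f(21,7)=62016 f(21,9)=33915 f(21,11)=14364 f(21,13)=4655 f(21,15)=1120 f(21,17)=189 f(21,19)=20 f(21,21)=1
t=22: f(22,0)=58786 f(22,2)=149226 f(22,4)=177650 f(22,6)=149226 f(22,8)=95931 f(22,10)=48279 f(22,12)=19019 f(22,14)=5775 f(22,16)=1309 f(22,18)=209 f(22,20)=21 f(22,22)=1
t=23: f(23,1)=208012 f(23,3)=326876 f(23,5)=326876 f(23,7)=245157 f(23,9)=144210 f(23,11)=67298 f(23,13)=24794 f(23,15)=7084 f(23,17)=1518 f(23,19)=230 f(23,21)=22 f(23,23)=1
t=24: f(24,0)=208012 f(24,2)=534888 f(24,4)=653752 f(24,6)=572033 f(24,8)=389367 f(24,10)=211508 f(24,12)=92092 f(24,14)=31878 f(24,16)=8602 f(24,18)=1748 f(24,20)=252 f(24,22)=23 f(24,24)=1
t=25: f(25,1)=742900 f(25,3)=1188640 f(25,5)=1225785 f(25,7)=961400 f(25,9)=600875 f(25,11)=303600 f(25,13)=123970 f(25,15)=40480 f(25,17)=10350 f(25,19)=2000 f(25,21)=275 f(25,23)=24 f(25,25)=1
t=26: f(26,0)=742900 f(26,2)=1931540 f(26,4)=2414425 f(26,6)=2187185 f(26,8)=1562275 f(26,10)=904475 f(26,12)=427570 f(26,14)=164450 f(26,16)=50830 f(26,18)=12350 f(26,20)=2275 f(26,22)=299 f(26,24)=25 f(26,26)=1
t=27: f(27,1)=2674440 f(27,3)=4345965 f(27,5)=4601610 f(27,7)=3749460 f(27,9)=2466750 f(27,11)=1332045 f(27,13)=592020 f(27,15)=215280 f(27,17)=63180 f(27,19)=14625 f(27,21)=2574 f(27,23)=324 f(27,25)=26 f(27,27)=1
t=28: f(28,0)=2674440 f(28,2)=7020405 f(28,4)=8947575 f(28,6)=8351070 f(28,8)=6216210 f(28,10)=3798795 f(28,12)=1924065 f(28,14)=807300 f(28,16)=278460 f(28,18)=77805 f(28,20)=17199 f(28,22)=2898 f(28,24)=350 f(28,26)=27 f(28,28)=1
Σ_s f(28,s) = 40116600
P = 40116600/268435456 = 5014575/33554432

Answer: 5014575/33554432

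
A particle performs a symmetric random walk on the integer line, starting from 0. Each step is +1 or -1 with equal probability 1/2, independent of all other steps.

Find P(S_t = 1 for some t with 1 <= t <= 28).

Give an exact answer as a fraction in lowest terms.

Answer: 28539857/33554432

Derivation:
Count via complement. Let g(t,s) = #length-t paths at position s with S_1..S_t all ≠ 1.
g(t,s) = g(t-1,s-1) + g(t-1,s+1) for s ≠ 1; g(t,1) = 0.
t=0: g(0,0)=1
t=1: g(1,-1)=1
t=2: g(2,-2)=1 g(2,0)=1
t=3: g(3,-3)=1 g(3,-1)=2
t=4: g(4,-4)=1 g(4,-2)=3 g(4,0)=2
t=5: g(5,-5)=1 g(5,-3)=4 g(5,-1)=5
t=6: g(6,-6)=1 g(6,-4)=5 g(6,-2)=9 g(6,0)=5
t=7: g(7,-7)=1 g(7,-5)=6 g(7,-3)=14 g(7,-1)=14
t=8: g(8,-8)=1 g(8,-6)=7 g(8,-4)=20 g(8,-2)=28 g(8,0)=14
t=9: g(9,-9)=1 g(9,-7)=8 g(9,-5)=27 g(9,-3)=48 g(9,-1)=42
t=10: g(10,-10)=1 g(10,-8)=9 g(10,-6)=35 g(10,-4)=75 g(10,-2)=90 g(10,0)=42
t=11: g(11,-11)=1 g(11,-9)=10 g(11,-7)=44 g(11,-5)=110 g(11,-3)=165 g(11,-1)=132
t=12: g(12,-12)=1 g(12,-10)=11 g(12,-8)=54 g(12,-6)=154 g(12,-4)=275 g(12,-2)=297 g(12,0)=132
t=13: g(13,-13)=1 g(13,-11)=12 g(13,-9)=65 g(13,-7)=208 g(13,-5)=429 g(13,-3)=572 g(13,-1)=429
t=14: g(14,-14)=1 g(14,-12)=13 g(14,-10)=77 g(14,-8)=273 g(14,-6)=637 g(14,-4)=1001 g(14,-2)=1001 g(14,0)=429
t=15: g(15,-15)=1 g(15,-13)=14 g(15,-11)=90 g(15,-9)=350 g(15,-7)=910 g(15,-5)=1638 g(15,-3)=2002 g(15,-1)=1430
t=16: g(16,-16)=1 g(16,-14)=15 g(16,-12)=104 g(16,-10)=440 g(16,-8)=1260 g(16,-6)=2548 g(16,-4)=3640 g(16,-2)=3432 g(16,0)=1430
t=17: g(17,-17)=1 g(17,-15)=16 g(17,-13)=119 g(17,-11)=544 g(17,-9)=1700 g(17,-7)=3808 g(17,-5)=6188 g(17,-3)=7072 g(17,-1)=4862
t=18: g(18,-18)=1 g(18,-16)=17 g(18,-14)=135 g(18,-12)=663 g(18,-10)=2244 g(18,-8)=5508 g(18,-6)=9996 g(18,-4)=13260 g(18,-2)=11934 g(18,0)=4862
t=19: g(19,-19)=1 g(19,-17)=18 g(19,-15)=152 g(19,-13)=798 g(19,-11)=2907 g(19,-9)=7752 g(19,-7)=15504 g(19,-5)=23256 g(19,-3)=25194 g(19,-1)=16796
t=20: g(20,-20)=1 g(20,-18)=19 g(20,-16)=170 g(20,-14)=950 g(20,-12)=3705 g(20,-10)=10659 g(20,-8)=23256 g(20,-6)=38760 g(20,-4)=48450 g(20,-2)=41990 g(20,0)=16796
t=21: g(21,-21)=1 g(21,-19)=20 g(21,-17)=189 g(21,-15)=1120 g(21,-13)=4655 g(21,-11)=14364 g(21,-9)=33915 g(21,-7)=62016 g(21,-5)=87210 g(21,-3)=90440 g(21,-1)=58786
t=22: g(22,-22)=1 g(22,-20)=21 g(22,-18)=209 g(22,-16)=1309 g(22,-14)=5775 g(22,-12)=19019 g(22,-10)=48279 g(22,-8)=95931 g(22,-6)=149226 g(22,-4)=177650 g(22,-2)=149226 g(22,0)=58786
t=23: g(23,-23)=1 g(23,-21)=22 g(23,-19)=230 g(23,-17)=1518 g(23,-15)=7084 g(23,-13)=24794 g(23,-11)=67298 g(23,-9)=144210 g(23,-7)=245157 g(23,-5)=326876 g(23,-3)=326876 g(23,-1)=208012
t=24: g(24,-24)=1 g(24,-22)=23 g(24,-20)=252 g(24,-18)=1748 g(24,-16)=8602 g(24,-14)=31878 g(24,-12)=92092 g(24,-10)=211508 g(24,-8)=389367 g(24,-6)=572033 g(24,-4)=653752 g(24,-2)=534888 g(24,0)=208012
t=25: g(25,-25)=1 g(25,-23)=24 g(25,-21)=275 g(25,-19)=2000 g(25,-17)=10350 g(25,-15)=40480 g(25,-13)=123970 g(25,-11)=303600 g(25,-9)=600875 g(25,-7)=961400 g(25,-5)=1225785 g(25,-3)=1188640 g(25,-1)=742900
t=26: g(26,-26)=1 g(26,-24)=25 g(26,-22)=299 g(26,-20)=2275 g(26,-18)=12350 g(26,-16)=50830 g(26,-14)=164450 g(26,-12)=427570 g(26,-10)=904475 g(26,-8)=1562275 g(26,-6)=2187185 g(26,-4)=2414425 g(26,-2)=1931540 g(26,0)=742900
t=27: g(27,-27)=1 g(27,-25)=26 g(27,-23)=324 g(27,-21)=2574 g(27,-19)=14625 g(27,-17)=63180 g(27,-15)=215280 g(27,-13)=592020 g(27,-11)=1332045 g(27,-9)=2466750 g(27,-7)=3749460 g(27,-5)=4601610 g(27,-3)=4345965 g(27,-1)=2674440
t=28: g(28,-28)=1 g(28,-26)=27 g(28,-24)=350 g(28,-22)=2898 g(28,-20)=17199 g(28,-18)=77805 g(28,-16)=278460 g(28,-14)=807300 g(28,-12)=1924065 g(28,-10)=3798795 g(28,-8)=6216210 g(28,-6)=8351070 g(28,-4)=8947575 g(28,-2)=7020405 g(28,0)=2674440
Paths never hitting 1: Σ_s g(28,s) = 40116600
Paths hitting 1: 2^28 - 40116600 = 228318856
P = 228318856/268435456 = 28539857/33554432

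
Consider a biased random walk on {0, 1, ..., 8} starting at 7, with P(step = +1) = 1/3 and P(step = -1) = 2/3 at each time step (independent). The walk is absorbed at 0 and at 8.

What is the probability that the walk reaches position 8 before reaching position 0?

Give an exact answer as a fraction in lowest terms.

Answer: 127/255

Derivation:
Biased walk: p = 1/3, q = 2/3, r = q/p = 2
Gambler's ruin: P(hit 8 before 0 | start at 7) = (1 - r^a)/(1 - r^N)
r^7 = 128; r^8 = 256
P = (1 - 128) / (1 - 256) = -127 / -255 = 127/255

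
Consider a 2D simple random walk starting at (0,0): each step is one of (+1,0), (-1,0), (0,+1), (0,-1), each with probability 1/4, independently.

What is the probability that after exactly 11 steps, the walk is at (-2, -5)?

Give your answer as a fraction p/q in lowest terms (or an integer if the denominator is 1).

Let h be the number of horizontal steps (so 11-h are vertical). To end at (-2,-5) need (h-2)/2 right-steps and ((11-h)-5)/2 up-steps.
Sum over h with 2 ≤ h ≤ 6, h ≡ 0 (mod 2), 11-h ≡ 1 (mod 2):
h=2: C(11,2)·C(2,0)·C(9,2) = 55·1·36 = 1980
h=4: C(11,4)·C(4,1)·C(7,1) = 330·4·7 = 9240
h=6: C(11,6)·C(6,2)·C(5,0) = 462·15·1 = 6930
Total favorable: 18150
Total paths: 4^11 = 4194304
P = 18150/4194304 = 9075/2097152

Answer: 9075/2097152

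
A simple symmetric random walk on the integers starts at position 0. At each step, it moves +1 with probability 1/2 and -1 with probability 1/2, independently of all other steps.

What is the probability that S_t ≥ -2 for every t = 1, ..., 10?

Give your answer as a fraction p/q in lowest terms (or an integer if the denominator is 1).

Answer: 21/32

Derivation:
Let f(t,s) = #length-t paths at position s with S_1..S_t all ≥ -2.
f(t,s) = f(t-1,s-1) + f(t-1,s+1) for s ≥ -2; f(t,s) = 0 for s < -2.
t=0: f(0,0)=1
t=1: f(1,-1)=1 f(1,1)=1
t=2: f(2,-2)=1 f(2,0)=2 f(2,2)=1
t=3: f(3,-1)=3 f(3,1)=3 f(3,3)=1
t=4: f(4,-2)=3 f(4,0)=6 f(4,2)=4 f(4,4)=1
t=5: f(5,-1)=9 f(5,1)=10 f(5,3)=5 f(5,5)=1
t=6: f(6,-2)=9 f(6,0)=19 f(6,2)=15 f(6,4)=6 f(6,6)=1
t=7: f(7,-1)=28 f(7,1)=34 f(7,3)=21 f(7,5)=7 f(7,7)=1
t=8: f(8,-2)=28 f(8,0)=62 f(8,2)=55 f(8,4)=28 f(8,6)=8 f(8,8)=1
t=9: f(9,-1)=90 f(9,1)=117 f(9,3)=83 f(9,5)=36 f(9,7)=9 f(9,9)=1
t=10: f(10,-2)=90 f(10,0)=207 f(10,2)=200 f(10,4)=119 f(10,6)=45 f(10,8)=10 f(10,10)=1
Σ_s f(10,s) = 672
P = 672/1024 = 21/32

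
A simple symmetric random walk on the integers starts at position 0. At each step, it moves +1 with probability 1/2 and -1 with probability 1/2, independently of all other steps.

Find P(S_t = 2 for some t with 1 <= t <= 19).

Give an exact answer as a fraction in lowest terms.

Count via complement. Let g(t,s) = #length-t paths at position s with S_1..S_t all ≠ 2.
g(t,s) = g(t-1,s-1) + g(t-1,s+1) for s ≠ 2; g(t,2) = 0.
t=0: g(0,0)=1
t=1: g(1,-1)=1 g(1,1)=1
t=2: g(2,-2)=1 g(2,0)=2
t=3: g(3,-3)=1 g(3,-1)=3 g(3,1)=2
t=4: g(4,-4)=1 g(4,-2)=4 g(4,0)=5
t=5: g(5,-5)=1 g(5,-3)=5 g(5,-1)=9 g(5,1)=5
t=6: g(6,-6)=1 g(6,-4)=6 g(6,-2)=14 g(6,0)=14
t=7: g(7,-7)=1 g(7,-5)=7 g(7,-3)=20 g(7,-1)=28 g(7,1)=14
t=8: g(8,-8)=1 g(8,-6)=8 g(8,-4)=27 g(8,-2)=48 g(8,0)=42
t=9: g(9,-9)=1 g(9,-7)=9 g(9,-5)=35 g(9,-3)=75 g(9,-1)=90 g(9,1)=42
t=10: g(10,-10)=1 g(10,-8)=10 g(10,-6)=44 g(10,-4)=110 g(10,-2)=165 g(10,0)=132
t=11: g(11,-11)=1 g(11,-9)=11 g(11,-7)=54 g(11,-5)=154 g(11,-3)=275 g(11,-1)=297 g(11,1)=132
t=12: g(12,-12)=1 g(12,-10)=12 g(12,-8)=65 g(12,-6)=208 g(12,-4)=429 g(12,-2)=572 g(12,0)=429
t=13: g(13,-13)=1 g(13,-11)=13 g(13,-9)=77 g(13,-7)=273 g(13,-5)=637 g(13,-3)=1001 g(13,-1)=1001 g(13,1)=429
t=14: g(14,-14)=1 g(14,-12)=14 g(14,-10)=90 g(14,-8)=350 g(14,-6)=910 g(14,-4)=1638 g(14,-2)=2002 g(14,0)=1430
t=15: g(15,-15)=1 g(15,-13)=15 g(15,-11)=104 g(15,-9)=440 g(15,-7)=1260 g(15,-5)=2548 g(15,-3)=3640 g(15,-1)=3432 g(15,1)=1430
t=16: g(16,-16)=1 g(16,-14)=16 g(16,-12)=119 g(16,-10)=544 g(16,-8)=1700 g(16,-6)=3808 g(16,-4)=6188 g(16,-2)=7072 g(16,0)=4862
t=17: g(17,-17)=1 g(17,-15)=17 g(17,-13)=135 g(17,-11)=663 g(17,-9)=2244 g(17,-7)=5508 g(17,-5)=9996 g(17,-3)=13260 g(17,-1)=11934 g(17,1)=4862
t=18: g(18,-18)=1 g(18,-16)=18 g(18,-14)=152 g(18,-12)=798 g(18,-10)=2907 g(18,-8)=7752 g(18,-6)=15504 g(18,-4)=23256 g(18,-2)=25194 g(18,0)=16796
t=19: g(19,-19)=1 g(19,-17)=19 g(19,-15)=170 g(19,-13)=950 g(19,-11)=3705 g(19,-9)=10659 g(19,-7)=23256 g(19,-5)=38760 g(19,-3)=48450 g(19,-1)=41990 g(19,1)=16796
Paths never hitting 2: Σ_s g(19,s) = 184756
Paths hitting 2: 2^19 - 184756 = 339532
P = 339532/524288 = 84883/131072

Answer: 84883/131072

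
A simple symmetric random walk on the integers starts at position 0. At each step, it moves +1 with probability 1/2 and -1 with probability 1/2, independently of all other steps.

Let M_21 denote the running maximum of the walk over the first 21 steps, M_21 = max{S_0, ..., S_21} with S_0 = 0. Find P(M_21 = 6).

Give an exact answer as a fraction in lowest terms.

Answer: 14535/262144

Derivation:
Let M_21 = max(S_0,...,S_21). Use the reflection principle: for j ≥ 1, #{paths with M_21 ≥ j} = #{S_21 ≥ j} + #{S_21 ≥ j+1}.
By reflection, #{M_21 ≥ 6} = #{S_21 ≥ 6} + #{S_21 ≥ 7} = 198440 + 198440 = 396880.
#{M_21 ≥ 7} = #{S_21 ≥ 7} + #{S_21 ≥ 8} = 198440 + 82160 = 280600.
#{M_21 = 6} = 396880 - 280600 = 116280.
P(M_21 = 6) = 116280/2097152 = 14535/262144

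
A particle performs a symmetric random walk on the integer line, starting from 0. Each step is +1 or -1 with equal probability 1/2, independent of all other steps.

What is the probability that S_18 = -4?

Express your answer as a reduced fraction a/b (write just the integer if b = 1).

To reach position -4 after 18 steps: need 7 steps of +1 and 11 of -1.
Favorable paths: C(18,7) = 31824
Total paths: 2^18 = 262144
P = 31824/262144 = 1989/16384

Answer: 1989/16384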